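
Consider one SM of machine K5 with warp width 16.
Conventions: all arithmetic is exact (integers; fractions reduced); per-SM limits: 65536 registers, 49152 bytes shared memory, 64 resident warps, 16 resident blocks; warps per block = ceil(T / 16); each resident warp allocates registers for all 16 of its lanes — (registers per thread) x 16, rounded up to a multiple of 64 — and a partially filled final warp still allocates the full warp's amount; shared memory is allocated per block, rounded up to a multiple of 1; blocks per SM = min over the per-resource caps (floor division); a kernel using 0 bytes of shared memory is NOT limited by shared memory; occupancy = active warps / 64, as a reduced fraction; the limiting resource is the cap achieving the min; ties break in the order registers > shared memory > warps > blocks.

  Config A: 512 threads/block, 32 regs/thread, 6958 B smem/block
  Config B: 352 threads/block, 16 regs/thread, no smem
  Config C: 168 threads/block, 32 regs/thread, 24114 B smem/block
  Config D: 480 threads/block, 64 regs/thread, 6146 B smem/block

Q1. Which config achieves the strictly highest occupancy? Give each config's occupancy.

occupancies: A 1, B 11/16, C 11/32, D 15/16

Answer: A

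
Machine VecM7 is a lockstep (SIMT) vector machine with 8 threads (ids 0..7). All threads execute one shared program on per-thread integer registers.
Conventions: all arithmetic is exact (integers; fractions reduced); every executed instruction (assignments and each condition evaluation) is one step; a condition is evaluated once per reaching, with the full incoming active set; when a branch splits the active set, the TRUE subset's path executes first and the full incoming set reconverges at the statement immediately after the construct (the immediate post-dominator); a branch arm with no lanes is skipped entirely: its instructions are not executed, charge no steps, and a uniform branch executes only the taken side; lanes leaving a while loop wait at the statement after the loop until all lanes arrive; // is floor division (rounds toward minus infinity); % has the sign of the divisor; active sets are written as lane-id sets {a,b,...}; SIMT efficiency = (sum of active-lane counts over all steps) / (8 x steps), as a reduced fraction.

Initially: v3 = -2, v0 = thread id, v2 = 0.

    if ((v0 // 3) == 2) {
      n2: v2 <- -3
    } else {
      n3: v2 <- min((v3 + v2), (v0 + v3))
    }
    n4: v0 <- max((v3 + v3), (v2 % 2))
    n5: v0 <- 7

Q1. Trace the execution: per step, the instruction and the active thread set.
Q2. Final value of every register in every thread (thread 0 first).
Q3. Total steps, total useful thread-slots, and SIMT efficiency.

step 0: eval ((v0 // 3) == 2)        {0,1,2,3,4,5,6,7}
step 1: v2 <- -3                     {6,7}
step 2: v2 <- min((v3 + v2), (v0 + v3)) {0,1,2,3,4,5}
step 3: v0 <- max((v3 + v3), (v2 % 2)) {0,1,2,3,4,5,6,7}
step 4: v0 <- 7                      {0,1,2,3,4,5,6,7}

Answer: 5 steps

v3: -2,-2,-2,-2,-2,-2,-2,-2
v0: 7,7,7,7,7,7,7,7
v2: -2,-2,-2,-2,-2,-2,-3,-3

steps = 5; useful = 32; efficiency = 32/40 = 4/5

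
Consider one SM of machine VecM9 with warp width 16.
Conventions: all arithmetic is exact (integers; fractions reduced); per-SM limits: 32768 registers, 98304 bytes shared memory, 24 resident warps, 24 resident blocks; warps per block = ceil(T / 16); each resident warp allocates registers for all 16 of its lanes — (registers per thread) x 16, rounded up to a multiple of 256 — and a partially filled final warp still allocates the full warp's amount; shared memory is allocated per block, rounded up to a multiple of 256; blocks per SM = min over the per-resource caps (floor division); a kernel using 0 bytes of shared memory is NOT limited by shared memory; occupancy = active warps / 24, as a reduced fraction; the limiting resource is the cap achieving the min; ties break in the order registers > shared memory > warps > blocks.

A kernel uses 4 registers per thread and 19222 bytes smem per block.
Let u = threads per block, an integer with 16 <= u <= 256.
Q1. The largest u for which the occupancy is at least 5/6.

Answer: u = 192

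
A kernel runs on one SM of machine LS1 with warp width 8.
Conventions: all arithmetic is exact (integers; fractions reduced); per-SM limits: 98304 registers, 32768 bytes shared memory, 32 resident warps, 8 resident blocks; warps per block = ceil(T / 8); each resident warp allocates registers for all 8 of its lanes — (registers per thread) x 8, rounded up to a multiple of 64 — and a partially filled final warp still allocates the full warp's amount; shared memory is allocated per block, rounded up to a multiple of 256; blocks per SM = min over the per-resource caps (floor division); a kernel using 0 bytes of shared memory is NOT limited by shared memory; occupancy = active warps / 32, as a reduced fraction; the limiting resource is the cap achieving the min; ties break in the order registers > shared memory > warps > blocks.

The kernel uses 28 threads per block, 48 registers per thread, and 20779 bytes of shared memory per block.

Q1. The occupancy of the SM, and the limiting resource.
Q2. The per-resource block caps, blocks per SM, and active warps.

Answer: occupancy 1/8, limited by shared memory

registers: 64 blocks
shared memory: 1 block
warps: 8 blocks
blocks: 8 blocks

Answer: 1 block, 4 active warps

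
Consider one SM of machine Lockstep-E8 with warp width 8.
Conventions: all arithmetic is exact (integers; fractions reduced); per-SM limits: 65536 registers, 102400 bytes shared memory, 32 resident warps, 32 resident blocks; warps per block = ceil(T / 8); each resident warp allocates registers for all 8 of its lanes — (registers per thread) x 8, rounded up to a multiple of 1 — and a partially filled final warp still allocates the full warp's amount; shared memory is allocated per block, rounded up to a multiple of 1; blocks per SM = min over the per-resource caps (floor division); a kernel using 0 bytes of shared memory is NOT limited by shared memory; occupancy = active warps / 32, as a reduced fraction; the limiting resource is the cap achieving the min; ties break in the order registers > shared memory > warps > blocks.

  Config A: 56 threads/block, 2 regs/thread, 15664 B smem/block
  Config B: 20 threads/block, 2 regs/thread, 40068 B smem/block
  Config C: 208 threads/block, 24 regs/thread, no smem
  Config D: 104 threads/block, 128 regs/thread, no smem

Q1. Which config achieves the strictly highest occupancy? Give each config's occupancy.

occupancies: A 7/8, B 3/16, C 13/16, D 13/16

Answer: A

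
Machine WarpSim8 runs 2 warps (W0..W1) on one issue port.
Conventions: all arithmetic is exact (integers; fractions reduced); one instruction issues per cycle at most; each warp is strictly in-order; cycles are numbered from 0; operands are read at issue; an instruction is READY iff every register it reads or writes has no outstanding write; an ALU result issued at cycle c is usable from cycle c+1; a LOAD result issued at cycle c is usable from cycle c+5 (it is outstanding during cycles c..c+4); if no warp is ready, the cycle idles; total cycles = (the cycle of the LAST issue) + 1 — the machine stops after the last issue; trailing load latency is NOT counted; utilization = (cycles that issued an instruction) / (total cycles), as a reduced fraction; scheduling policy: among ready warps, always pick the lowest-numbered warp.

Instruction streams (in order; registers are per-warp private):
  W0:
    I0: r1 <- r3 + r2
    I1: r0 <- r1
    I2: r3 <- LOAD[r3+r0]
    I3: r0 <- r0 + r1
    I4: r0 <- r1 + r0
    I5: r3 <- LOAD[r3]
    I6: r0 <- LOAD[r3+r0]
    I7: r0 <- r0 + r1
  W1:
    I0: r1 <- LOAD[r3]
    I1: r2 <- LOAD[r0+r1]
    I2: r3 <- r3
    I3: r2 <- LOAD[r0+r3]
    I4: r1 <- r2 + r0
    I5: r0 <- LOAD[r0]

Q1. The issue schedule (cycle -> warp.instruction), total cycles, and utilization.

cycle 0: W0.I0
cycle 1: W0.I1
cycle 2: W0.I2
cycle 3: W0.I3
cycle 4: W0.I4
cycle 5: W1.I0
cycle 6: idle
cycle 7: W0.I5
cycle 8: idle
cycle 9: idle
cycle 10: W1.I1
cycle 11: W1.I2
cycle 12: W0.I6
cycle 13: idle
cycle 14: idle
cycle 15: W1.I3
cycle 16: idle
cycle 17: W0.I7
cycle 18: idle
cycle 19: idle
cycle 20: W1.I4
cycle 21: W1.I5

Answer: 22 cycles, utilization 7/11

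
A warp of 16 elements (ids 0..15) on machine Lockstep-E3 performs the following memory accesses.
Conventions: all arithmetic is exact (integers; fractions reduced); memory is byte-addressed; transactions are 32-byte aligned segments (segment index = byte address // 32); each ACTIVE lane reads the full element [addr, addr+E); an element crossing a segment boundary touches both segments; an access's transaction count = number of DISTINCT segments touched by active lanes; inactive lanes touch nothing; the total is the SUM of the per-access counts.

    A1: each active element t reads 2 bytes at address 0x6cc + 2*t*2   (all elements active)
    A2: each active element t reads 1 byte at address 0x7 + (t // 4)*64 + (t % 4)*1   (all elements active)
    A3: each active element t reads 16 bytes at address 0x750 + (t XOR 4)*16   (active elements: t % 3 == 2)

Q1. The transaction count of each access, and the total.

A1: 3 transactions
A2: 4 transactions
A3: 5 transactions

Answer: 3,4,5; total 12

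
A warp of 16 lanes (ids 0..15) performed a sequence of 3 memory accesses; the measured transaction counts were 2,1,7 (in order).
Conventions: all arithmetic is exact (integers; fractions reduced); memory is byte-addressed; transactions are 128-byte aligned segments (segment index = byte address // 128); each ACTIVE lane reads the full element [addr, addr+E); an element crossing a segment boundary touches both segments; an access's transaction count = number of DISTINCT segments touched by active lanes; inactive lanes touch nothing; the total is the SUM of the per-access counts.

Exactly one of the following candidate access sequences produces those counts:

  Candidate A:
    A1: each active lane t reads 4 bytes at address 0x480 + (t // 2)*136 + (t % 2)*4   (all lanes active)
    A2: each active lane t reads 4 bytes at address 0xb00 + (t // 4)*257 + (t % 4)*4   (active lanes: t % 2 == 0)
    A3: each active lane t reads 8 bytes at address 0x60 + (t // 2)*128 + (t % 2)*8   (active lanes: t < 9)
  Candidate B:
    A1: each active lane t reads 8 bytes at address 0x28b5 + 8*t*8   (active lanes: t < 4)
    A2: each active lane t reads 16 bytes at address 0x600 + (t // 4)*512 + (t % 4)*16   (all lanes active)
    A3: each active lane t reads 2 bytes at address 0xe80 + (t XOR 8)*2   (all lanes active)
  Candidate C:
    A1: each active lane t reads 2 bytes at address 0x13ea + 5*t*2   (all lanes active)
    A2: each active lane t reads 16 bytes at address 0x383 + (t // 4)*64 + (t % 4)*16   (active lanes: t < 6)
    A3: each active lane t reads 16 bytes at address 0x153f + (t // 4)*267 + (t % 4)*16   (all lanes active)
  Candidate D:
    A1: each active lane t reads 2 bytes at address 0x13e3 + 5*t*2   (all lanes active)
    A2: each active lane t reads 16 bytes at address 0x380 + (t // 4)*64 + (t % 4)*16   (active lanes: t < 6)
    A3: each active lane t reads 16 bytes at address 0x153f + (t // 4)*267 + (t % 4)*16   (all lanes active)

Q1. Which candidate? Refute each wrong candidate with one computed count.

A: A1 gives 8 transactions, not 2
B: A2 gives 4 transactions, not 1
C: A1 gives 3 transactions, not 2
D: all counts match (2,1,7)

Answer: D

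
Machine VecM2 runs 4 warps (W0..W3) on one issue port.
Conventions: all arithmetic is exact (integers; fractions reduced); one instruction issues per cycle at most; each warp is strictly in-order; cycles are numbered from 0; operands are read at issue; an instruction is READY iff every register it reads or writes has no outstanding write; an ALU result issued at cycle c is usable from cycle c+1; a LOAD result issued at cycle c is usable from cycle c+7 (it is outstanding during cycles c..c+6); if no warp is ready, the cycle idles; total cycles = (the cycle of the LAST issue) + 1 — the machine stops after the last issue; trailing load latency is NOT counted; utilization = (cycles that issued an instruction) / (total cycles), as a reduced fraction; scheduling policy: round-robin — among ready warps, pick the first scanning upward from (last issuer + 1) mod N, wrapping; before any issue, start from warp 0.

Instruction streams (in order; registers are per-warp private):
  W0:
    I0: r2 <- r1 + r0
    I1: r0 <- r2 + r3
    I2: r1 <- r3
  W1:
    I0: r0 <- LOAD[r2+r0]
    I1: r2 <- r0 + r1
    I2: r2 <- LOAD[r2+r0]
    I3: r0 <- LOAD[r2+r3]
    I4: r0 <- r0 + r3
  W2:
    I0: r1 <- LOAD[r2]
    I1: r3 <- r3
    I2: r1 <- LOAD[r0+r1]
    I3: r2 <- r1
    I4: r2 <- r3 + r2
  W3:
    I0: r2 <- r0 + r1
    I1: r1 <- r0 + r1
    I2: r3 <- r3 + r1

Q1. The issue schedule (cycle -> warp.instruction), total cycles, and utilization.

cycle 0: W0.I0
cycle 1: W1.I0
cycle 2: W2.I0
cycle 3: W3.I0
cycle 4: W0.I1
cycle 5: W2.I1
cycle 6: W3.I1
cycle 7: W0.I2
cycle 8: W1.I1
cycle 9: W2.I2
cycle 10: W3.I2
cycle 11: W1.I2
cycle 12: idle
cycle 13: idle
cycle 14: idle
cycle 15: idle
cycle 16: W2.I3
cycle 17: W2.I4
cycle 18: W1.I3
cycle 19: idle
cycle 20: idle
cycle 21: idle
cycle 22: idle
cycle 23: idle
cycle 24: idle
cycle 25: W1.I4

Answer: 26 cycles, utilization 8/13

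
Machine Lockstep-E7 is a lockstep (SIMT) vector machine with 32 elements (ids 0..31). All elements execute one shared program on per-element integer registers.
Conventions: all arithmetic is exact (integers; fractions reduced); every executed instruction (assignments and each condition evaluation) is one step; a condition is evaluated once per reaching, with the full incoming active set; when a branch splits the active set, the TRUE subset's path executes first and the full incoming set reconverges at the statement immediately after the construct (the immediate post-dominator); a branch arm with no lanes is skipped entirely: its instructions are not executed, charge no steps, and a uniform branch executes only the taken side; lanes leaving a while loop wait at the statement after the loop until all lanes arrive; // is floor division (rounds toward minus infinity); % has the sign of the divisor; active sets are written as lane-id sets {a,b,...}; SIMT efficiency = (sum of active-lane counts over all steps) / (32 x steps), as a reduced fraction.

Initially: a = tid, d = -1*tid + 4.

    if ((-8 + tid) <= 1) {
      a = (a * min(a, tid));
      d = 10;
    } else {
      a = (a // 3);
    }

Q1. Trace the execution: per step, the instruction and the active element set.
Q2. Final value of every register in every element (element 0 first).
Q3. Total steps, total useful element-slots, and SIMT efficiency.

step 0: eval ((-8 + tid) <= 1)       {0,1,2,3,4,5,6,7,8,9,10,11,12,13,14,15,16,17,18,19,20,21,22,23,24,25,26,27,28,29,30,31}
step 1: a <- (a * min(a, tid))       {0,1,2,3,4,5,6,7,8,9}
step 2: d <- 10                      {0,1,2,3,4,5,6,7,8,9}
step 3: a <- (a // 3)                {10,11,12,13,14,15,16,17,18,19,20,21,22,23,24,25,26,27,28,29,30,31}

Answer: 4 steps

a: 0,1,4,9,16,25,36,49,64,81,3,3,4,4,4,5,5,5,6,6,6,7,7,7,8,8,8,9,9,9,10,10
d: 10,10,10,10,10,10,10,10,10,10,-6,-7,-8,-9,-10,-11,-12,-13,-14,-15,-16,-17,-18,-19,-20,-21,-22,-23,-24,-25,-26,-27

steps = 4; useful = 74; efficiency = 74/128 = 37/64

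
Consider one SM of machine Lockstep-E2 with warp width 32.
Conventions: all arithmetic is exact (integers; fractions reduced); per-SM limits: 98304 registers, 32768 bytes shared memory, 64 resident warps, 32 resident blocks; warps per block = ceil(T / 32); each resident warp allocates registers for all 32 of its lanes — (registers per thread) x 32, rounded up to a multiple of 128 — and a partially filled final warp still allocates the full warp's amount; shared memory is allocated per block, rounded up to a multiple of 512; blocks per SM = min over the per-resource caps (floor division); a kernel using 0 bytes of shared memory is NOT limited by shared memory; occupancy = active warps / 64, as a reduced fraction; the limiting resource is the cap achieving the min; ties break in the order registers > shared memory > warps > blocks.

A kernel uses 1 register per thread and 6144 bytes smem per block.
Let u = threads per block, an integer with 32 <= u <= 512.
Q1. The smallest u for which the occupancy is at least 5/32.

Answer: u = 33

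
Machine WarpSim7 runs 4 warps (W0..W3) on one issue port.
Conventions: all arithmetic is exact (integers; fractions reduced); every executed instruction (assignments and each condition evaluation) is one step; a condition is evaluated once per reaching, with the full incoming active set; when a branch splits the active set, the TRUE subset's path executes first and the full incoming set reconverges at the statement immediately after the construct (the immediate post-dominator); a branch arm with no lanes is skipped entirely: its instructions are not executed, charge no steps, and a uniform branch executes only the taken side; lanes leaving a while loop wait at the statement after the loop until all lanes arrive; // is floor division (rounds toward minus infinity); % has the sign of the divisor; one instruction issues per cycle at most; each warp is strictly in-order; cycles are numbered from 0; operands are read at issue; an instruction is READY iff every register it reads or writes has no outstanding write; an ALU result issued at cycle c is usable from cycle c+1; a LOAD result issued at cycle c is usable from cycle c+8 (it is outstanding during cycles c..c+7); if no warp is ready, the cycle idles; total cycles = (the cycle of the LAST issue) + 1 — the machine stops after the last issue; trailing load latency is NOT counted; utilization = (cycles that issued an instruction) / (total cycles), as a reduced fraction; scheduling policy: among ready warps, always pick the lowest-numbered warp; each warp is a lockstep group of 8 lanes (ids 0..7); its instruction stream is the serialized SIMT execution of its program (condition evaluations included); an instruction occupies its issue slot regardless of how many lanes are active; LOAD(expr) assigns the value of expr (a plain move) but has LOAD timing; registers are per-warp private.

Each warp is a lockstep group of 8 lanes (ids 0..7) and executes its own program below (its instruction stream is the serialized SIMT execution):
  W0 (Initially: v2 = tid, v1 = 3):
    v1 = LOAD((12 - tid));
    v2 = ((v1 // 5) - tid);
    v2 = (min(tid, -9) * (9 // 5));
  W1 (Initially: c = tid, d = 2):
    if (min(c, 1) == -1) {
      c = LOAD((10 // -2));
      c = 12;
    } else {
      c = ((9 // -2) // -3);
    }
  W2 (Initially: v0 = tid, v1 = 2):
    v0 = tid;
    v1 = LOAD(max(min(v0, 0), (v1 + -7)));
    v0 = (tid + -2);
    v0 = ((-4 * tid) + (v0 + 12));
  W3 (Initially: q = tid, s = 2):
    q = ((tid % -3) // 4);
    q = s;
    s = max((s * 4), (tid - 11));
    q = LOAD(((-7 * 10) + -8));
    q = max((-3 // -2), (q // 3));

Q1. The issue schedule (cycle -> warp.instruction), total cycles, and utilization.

cycle 0: W0.I0
cycle 1: W1.I0
cycle 2: W1.I1
cycle 3: W2.I0
cycle 4: W2.I1
cycle 5: W2.I2
cycle 6: W2.I3
cycle 7: W3.I0
cycle 8: W0.I1
cycle 9: W0.I2
cycle 10: W3.I1
cycle 11: W3.I2
cycle 12: W3.I3
cycle 13: idle
cycle 14: idle
cycle 15: idle
cycle 16: idle
cycle 17: idle
cycle 18: idle
cycle 19: idle
cycle 20: W3.I4

Answer: 21 cycles, utilization 2/3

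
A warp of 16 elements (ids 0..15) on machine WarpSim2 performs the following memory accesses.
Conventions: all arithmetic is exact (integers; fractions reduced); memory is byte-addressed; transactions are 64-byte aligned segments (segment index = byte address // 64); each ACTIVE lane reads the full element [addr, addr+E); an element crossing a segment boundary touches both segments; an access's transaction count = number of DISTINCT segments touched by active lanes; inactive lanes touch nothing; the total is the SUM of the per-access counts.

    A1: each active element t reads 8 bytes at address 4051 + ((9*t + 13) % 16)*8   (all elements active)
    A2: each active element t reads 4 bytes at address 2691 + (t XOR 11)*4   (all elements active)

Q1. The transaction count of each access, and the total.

A1: 3 transactions
A2: 2 transactions

Answer: 3,2; total 5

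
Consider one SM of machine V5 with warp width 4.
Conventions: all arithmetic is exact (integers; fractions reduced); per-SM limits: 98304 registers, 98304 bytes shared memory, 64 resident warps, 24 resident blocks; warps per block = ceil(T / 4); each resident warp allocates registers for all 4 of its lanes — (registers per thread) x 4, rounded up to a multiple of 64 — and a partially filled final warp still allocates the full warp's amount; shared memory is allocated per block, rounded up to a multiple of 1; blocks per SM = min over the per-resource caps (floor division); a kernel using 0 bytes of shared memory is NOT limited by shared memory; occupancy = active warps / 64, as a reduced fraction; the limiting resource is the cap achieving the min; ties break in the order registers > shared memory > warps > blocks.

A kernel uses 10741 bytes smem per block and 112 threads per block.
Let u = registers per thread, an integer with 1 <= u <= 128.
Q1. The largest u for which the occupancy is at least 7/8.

Answer: u = 128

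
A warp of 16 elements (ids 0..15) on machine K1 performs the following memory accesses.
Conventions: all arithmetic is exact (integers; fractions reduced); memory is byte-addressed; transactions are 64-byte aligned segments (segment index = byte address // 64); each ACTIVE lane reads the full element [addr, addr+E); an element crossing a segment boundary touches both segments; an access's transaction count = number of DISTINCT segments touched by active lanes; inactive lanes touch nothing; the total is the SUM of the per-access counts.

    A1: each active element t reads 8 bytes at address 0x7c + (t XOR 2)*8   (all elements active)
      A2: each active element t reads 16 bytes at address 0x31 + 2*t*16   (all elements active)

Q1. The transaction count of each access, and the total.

A1: 3 transactions
A2: 9 transactions

Answer: 3,9; total 12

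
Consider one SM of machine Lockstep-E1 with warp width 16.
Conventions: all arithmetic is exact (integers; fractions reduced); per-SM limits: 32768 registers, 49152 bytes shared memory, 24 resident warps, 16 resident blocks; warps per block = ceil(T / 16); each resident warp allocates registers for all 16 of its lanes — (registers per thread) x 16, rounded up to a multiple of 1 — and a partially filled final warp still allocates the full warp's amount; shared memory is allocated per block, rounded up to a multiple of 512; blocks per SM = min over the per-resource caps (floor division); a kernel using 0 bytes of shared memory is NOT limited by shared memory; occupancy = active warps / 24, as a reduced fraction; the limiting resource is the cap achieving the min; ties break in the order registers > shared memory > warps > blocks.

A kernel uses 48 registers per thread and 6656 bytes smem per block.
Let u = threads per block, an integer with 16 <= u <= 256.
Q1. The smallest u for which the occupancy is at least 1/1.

Answer: u = 49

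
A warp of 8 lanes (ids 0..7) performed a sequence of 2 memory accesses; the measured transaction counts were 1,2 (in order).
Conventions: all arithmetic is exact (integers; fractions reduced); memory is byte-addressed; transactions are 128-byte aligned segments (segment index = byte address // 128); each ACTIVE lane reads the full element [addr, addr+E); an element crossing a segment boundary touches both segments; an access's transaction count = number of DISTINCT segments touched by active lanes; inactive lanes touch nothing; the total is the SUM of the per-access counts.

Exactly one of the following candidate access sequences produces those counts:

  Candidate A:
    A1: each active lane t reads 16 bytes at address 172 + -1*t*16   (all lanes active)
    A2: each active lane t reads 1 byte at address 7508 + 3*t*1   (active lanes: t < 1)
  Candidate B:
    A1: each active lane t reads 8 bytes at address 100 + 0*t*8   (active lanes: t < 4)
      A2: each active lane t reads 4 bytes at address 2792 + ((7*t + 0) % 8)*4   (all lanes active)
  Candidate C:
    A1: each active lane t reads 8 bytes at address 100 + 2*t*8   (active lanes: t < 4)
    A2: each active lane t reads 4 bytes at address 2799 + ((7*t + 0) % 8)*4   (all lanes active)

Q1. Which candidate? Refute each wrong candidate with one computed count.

A: A1 gives 2 transactions, not 1
C: A1 gives 2 transactions, not 1
B: all counts match (1,2)

Answer: B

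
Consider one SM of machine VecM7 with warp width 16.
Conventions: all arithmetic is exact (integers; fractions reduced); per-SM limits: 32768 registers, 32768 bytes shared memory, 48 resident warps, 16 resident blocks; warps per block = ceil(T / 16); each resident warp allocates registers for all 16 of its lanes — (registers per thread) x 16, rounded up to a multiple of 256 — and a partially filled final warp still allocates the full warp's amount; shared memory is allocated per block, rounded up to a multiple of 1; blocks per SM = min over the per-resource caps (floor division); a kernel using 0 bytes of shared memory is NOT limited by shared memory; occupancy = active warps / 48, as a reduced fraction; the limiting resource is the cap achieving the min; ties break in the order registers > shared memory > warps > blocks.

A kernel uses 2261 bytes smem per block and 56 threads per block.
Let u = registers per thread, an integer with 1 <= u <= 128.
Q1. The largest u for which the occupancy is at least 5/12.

Answer: u = 96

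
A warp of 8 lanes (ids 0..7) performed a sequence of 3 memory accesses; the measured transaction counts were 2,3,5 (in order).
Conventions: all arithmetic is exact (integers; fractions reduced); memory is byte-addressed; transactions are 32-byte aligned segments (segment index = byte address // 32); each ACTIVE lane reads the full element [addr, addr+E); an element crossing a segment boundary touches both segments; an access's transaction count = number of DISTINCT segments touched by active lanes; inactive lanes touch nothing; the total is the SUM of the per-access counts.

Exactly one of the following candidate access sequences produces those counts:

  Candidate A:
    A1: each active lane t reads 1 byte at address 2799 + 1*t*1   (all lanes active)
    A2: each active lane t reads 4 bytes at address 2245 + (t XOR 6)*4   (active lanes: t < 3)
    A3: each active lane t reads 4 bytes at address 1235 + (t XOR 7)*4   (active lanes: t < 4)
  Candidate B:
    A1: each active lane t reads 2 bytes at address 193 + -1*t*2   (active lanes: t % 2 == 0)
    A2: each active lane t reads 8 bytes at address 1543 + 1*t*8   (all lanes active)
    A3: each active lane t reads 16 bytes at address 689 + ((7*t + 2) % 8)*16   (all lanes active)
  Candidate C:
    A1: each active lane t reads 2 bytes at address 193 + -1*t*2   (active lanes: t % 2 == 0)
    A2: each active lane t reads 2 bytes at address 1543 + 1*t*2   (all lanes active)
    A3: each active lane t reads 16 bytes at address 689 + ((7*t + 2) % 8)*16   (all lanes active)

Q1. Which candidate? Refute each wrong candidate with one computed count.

A: A1 gives 1 transaction, not 2
C: A2 gives 1 transaction, not 3
B: all counts match (2,3,5)

Answer: B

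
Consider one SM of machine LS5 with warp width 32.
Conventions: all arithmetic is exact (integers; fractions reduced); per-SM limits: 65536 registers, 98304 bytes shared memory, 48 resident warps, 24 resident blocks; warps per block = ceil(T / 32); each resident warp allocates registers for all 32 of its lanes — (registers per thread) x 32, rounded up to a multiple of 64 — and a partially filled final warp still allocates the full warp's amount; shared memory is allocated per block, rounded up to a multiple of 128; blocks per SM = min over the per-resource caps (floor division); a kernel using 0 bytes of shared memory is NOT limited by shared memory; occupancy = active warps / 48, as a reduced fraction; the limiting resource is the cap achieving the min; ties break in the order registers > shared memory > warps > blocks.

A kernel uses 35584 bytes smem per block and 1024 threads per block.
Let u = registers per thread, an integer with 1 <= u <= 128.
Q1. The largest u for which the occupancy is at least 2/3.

Answer: u = 64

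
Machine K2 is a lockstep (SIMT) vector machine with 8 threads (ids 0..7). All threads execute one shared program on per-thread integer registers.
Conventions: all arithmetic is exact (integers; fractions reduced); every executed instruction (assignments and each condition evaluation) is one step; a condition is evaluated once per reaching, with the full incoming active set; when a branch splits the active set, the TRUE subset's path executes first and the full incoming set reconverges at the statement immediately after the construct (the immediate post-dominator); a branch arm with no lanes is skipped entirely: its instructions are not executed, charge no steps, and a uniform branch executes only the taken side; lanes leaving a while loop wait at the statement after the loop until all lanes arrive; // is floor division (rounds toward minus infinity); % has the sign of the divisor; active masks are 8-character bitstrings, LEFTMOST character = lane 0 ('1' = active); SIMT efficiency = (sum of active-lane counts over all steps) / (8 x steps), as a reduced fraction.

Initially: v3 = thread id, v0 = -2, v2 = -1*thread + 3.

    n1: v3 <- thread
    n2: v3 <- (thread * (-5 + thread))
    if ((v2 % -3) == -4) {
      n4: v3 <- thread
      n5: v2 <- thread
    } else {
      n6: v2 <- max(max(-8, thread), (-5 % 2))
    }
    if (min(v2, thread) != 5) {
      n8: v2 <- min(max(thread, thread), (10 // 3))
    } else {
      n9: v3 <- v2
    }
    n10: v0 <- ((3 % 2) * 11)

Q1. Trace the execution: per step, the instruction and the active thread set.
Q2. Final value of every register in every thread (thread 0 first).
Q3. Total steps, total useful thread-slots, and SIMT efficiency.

step 0: v3 <- thread                 11111111
step 1: v3 <- (thread * (-5 + thread)) 11111111
step 2: eval ((v2 % -3) == -4)       11111111
step 3: v2 <- max(max(-8, thread), (-5 % 2)) 11111111
step 4: eval (min(v2, thread) != 5)  11111111
step 5: v2 <- min(max(thread, thread), (10 // 3)) 11111011
step 6: v3 <- v2                     00000100
step 7: v0 <- ((3 % 2) * 11)         11111111

Answer: 8 steps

v3: 0,-4,-6,-6,-4,5,6,14
v0: 11,11,11,11,11,11,11,11
v2: 0,1,2,3,3,5,3,3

steps = 8; useful = 56; efficiency = 56/64 = 7/8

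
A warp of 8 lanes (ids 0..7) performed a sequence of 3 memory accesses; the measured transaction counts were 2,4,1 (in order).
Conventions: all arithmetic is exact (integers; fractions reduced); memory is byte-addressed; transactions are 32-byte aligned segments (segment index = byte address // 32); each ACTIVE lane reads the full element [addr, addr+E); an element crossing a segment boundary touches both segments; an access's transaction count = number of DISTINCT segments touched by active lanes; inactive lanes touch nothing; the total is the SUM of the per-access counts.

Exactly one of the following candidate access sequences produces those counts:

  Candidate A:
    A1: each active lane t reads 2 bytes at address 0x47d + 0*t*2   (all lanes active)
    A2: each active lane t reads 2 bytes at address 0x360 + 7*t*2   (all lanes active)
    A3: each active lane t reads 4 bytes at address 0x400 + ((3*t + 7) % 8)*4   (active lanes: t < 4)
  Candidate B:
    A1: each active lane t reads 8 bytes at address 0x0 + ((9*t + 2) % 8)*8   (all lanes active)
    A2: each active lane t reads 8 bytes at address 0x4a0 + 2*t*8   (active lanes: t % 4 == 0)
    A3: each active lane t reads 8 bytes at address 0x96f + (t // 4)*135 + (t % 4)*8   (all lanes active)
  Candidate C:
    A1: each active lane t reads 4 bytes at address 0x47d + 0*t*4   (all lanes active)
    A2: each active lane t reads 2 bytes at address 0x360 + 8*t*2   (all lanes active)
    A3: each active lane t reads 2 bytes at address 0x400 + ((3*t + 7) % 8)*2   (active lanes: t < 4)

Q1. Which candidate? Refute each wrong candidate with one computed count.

A: A1 gives 1 transaction, not 2
B: A2 gives 2 transactions, not 4
C: all counts match (2,4,1)

Answer: C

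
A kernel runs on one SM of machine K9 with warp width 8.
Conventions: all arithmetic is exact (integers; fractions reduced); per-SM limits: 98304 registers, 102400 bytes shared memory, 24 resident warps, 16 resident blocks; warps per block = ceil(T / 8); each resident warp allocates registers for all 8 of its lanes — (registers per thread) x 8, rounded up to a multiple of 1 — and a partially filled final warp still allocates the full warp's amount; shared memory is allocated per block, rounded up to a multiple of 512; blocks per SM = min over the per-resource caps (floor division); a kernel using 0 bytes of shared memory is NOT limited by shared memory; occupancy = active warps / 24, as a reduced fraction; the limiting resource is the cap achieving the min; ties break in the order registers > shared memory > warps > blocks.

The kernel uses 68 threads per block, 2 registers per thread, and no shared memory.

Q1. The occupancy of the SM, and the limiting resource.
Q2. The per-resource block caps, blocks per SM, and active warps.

Answer: occupancy 3/4, limited by warps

registers: 682 blocks
shared memory: no limit (kernel uses none)
warps: 2 blocks
blocks: 16 blocks

Answer: 2 blocks, 18 active warps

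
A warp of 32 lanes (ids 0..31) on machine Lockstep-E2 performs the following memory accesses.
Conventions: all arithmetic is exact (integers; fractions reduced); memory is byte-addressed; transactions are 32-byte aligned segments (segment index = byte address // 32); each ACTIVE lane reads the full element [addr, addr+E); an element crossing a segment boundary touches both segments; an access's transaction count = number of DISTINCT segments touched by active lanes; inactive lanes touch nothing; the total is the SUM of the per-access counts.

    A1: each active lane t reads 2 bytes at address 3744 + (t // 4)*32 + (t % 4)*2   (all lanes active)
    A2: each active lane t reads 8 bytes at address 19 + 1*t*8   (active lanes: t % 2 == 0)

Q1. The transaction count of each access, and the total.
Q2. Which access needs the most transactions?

A1: 8 transactions
A2: 9 transactions

Answer: 8,9; total 17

Answer: A2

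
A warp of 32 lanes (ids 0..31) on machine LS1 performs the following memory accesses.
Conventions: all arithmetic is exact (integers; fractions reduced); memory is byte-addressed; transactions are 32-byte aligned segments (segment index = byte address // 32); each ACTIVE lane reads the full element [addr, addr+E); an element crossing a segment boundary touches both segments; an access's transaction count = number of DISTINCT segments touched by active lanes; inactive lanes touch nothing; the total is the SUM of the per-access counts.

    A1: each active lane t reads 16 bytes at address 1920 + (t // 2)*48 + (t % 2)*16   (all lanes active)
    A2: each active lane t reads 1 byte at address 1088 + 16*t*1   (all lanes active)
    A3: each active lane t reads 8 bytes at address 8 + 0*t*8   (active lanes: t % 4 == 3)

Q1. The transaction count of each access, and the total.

A1: 24 transactions
A2: 16 transactions
A3: 1 transaction

Answer: 24,16,1; total 41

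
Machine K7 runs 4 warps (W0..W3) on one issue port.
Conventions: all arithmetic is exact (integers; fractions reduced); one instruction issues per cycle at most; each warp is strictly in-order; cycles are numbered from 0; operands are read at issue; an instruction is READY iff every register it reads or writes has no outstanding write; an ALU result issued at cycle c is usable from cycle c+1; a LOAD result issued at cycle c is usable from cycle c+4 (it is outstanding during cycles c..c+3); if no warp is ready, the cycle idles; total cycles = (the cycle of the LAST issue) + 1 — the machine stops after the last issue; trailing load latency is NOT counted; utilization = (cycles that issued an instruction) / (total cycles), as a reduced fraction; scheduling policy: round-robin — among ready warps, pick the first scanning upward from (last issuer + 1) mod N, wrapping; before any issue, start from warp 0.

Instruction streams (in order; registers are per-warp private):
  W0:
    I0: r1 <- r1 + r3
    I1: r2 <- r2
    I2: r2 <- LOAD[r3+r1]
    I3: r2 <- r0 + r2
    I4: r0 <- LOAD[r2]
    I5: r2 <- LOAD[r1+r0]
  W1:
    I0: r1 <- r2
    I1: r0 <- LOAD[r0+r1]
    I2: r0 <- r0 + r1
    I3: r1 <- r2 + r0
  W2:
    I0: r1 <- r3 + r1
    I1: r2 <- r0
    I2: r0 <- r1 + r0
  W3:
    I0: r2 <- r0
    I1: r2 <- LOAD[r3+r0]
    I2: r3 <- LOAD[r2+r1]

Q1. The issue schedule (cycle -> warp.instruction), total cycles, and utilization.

cycle 0: W0.I0
cycle 1: W1.I0
cycle 2: W2.I0
cycle 3: W3.I0
cycle 4: W0.I1
cycle 5: W1.I1
cycle 6: W2.I1
cycle 7: W3.I1
cycle 8: W0.I2
cycle 9: W1.I2
cycle 10: W2.I2
cycle 11: W3.I2
cycle 12: W0.I3
cycle 13: W1.I3
cycle 14: W0.I4
cycle 15: idle
cycle 16: idle
cycle 17: idle
cycle 18: W0.I5

Answer: 19 cycles, utilization 16/19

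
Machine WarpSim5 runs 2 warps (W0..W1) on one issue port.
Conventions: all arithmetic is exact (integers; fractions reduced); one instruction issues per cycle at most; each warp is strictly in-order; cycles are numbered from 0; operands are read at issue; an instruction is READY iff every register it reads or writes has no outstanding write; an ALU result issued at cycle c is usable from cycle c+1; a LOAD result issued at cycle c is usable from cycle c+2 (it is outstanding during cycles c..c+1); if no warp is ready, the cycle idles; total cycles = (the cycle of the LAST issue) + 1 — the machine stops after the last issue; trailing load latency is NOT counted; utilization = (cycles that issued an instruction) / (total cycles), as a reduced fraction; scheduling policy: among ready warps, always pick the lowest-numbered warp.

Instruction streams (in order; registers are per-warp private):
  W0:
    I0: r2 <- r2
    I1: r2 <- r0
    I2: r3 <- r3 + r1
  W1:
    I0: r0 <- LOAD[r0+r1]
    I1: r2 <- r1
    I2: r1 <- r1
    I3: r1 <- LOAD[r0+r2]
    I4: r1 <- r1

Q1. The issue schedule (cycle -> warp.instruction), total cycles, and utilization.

cycle 0: W0.I0
cycle 1: W0.I1
cycle 2: W0.I2
cycle 3: W1.I0
cycle 4: W1.I1
cycle 5: W1.I2
cycle 6: W1.I3
cycle 7: idle
cycle 8: W1.I4

Answer: 9 cycles, utilization 8/9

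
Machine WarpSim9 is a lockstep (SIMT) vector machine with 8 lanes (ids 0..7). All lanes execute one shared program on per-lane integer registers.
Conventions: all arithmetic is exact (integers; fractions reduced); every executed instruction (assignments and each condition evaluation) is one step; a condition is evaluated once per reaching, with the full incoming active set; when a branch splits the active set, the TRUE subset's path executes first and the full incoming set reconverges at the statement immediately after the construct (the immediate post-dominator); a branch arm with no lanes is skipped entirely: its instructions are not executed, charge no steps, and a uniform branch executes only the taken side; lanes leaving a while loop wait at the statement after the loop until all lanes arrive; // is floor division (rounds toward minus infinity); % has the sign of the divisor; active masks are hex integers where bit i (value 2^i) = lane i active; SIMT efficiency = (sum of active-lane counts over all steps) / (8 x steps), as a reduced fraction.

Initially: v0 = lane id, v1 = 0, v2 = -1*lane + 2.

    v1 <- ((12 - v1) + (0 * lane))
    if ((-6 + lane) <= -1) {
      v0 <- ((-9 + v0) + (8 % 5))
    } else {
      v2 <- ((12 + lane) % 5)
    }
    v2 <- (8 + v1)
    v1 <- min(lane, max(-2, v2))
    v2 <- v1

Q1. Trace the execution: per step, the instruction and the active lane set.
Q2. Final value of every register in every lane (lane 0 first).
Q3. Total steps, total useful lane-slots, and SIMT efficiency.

step 0: v1 <- ((12 - v1) + (0 * lane)) 0xff
step 1: eval ((-6 + lane) <= -1)     0xff
step 2: v0 <- ((-9 + v0) + (8 % 5))  0x3f
step 3: v2 <- ((12 + lane) % 5)      0xc0
step 4: v2 <- (8 + v1)               0xff
step 5: v1 <- min(lane, max(-2, v2)) 0xff
step 6: v2 <- v1                     0xff

Answer: 7 steps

v0: -6,-5,-4,-3,-2,-1,6,7
v1: 0,1,2,3,4,5,6,7
v2: 0,1,2,3,4,5,6,7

steps = 7; useful = 48; efficiency = 48/56 = 6/7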